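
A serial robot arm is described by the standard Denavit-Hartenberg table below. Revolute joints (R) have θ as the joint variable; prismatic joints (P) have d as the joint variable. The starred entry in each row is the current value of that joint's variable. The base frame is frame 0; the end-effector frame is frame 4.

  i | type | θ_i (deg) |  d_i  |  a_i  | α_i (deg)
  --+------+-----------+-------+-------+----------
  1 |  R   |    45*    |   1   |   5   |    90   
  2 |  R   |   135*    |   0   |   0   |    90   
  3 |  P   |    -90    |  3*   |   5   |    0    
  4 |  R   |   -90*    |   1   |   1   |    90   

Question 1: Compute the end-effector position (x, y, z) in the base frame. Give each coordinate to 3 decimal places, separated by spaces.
2.500 9.571 3.121

after link 1: o_1 = (3.5355, 3.5355, 1.0000)
after link 2: o_2 = (3.5355, 3.5355, 1.0000)
after link 3: o_3 = (1.5000, 8.5711, 3.1213)
after link 4: o_4 = (2.5000, 9.5711, 3.1213)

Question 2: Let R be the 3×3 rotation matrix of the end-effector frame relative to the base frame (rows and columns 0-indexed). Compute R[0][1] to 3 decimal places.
End-effector y-axis (col 1 of R) = (0.5000,0.5000,0.7071)
R[0][1] = 0.5000

0.500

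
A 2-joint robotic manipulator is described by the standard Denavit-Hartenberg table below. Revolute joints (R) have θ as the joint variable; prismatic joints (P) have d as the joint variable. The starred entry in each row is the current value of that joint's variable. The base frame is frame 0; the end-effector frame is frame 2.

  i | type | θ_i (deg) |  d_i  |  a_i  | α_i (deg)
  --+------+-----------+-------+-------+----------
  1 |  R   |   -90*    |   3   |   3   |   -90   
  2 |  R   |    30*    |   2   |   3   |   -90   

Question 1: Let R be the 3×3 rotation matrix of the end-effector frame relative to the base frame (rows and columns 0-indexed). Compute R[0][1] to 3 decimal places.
End-effector y-axis (col 1 of R) = (-1.0000,-0.0000,-0.0000)
R[0][1] = -1.0000

-1.000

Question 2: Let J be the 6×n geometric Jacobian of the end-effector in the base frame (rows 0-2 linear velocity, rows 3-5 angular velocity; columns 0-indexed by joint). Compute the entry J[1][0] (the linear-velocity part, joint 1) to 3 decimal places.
2.000

axis z_0 = ẑ; lever o_n−o_0 = (2.0000,-5.5981,1.5000)
cross product → J_v[:, 0] = (5.5981,2.0000,-0.0000)
J_ω[:, 0] = z_0
entry J[1][0] = 2.0000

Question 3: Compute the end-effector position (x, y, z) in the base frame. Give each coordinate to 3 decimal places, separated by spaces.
after link 1: o_1 = (0.0000, -3.0000, 3.0000)
after link 2: o_2 = (2.0000, -5.5981, 1.5000)

2.000 -5.598 1.500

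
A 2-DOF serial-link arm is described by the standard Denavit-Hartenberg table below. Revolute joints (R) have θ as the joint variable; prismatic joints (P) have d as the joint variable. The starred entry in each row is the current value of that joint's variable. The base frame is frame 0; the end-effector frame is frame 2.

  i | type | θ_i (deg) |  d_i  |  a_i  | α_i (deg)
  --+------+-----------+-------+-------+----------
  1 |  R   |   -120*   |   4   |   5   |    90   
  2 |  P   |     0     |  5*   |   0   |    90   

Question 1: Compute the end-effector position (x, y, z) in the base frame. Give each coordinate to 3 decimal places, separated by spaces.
-6.830 -1.830 4.000

after link 1: o_1 = (-2.5000, -4.3301, 4.0000)
after link 2: o_2 = (-6.8301, -1.8301, 4.0000)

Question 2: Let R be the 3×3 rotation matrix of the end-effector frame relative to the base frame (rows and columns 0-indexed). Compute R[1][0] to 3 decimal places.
End-effector x-axis (col 0 of R) = (-0.5000,-0.8660,0.0000)
R[1][0] = -0.8660

-0.866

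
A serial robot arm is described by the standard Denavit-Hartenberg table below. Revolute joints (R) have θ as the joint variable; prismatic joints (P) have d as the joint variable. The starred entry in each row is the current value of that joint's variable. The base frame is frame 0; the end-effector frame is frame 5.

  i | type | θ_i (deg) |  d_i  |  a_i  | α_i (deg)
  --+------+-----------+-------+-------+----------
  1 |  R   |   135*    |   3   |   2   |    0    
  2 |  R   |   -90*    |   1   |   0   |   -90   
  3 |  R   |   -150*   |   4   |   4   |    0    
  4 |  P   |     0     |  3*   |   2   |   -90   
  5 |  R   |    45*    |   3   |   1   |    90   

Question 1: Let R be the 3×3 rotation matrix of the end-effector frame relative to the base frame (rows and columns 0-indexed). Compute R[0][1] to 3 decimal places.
End-effector y-axis (col 1 of R) = (0.3536,0.3536,0.8660)
R[0][1] = 0.3536

0.354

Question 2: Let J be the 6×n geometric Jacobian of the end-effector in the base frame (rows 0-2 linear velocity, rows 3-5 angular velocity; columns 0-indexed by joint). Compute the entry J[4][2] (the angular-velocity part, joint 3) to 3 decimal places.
0.707

axis z_2 = (-0.7071,0.7071,0.0000); lever o_n−o_2 = (-7.4963,1.4032,5.9516)
cross product → J_v[:, 2] = (4.2084,4.2084,4.3085)
J_ω[:, 2] = z_2
entry J[4][2] = 0.7071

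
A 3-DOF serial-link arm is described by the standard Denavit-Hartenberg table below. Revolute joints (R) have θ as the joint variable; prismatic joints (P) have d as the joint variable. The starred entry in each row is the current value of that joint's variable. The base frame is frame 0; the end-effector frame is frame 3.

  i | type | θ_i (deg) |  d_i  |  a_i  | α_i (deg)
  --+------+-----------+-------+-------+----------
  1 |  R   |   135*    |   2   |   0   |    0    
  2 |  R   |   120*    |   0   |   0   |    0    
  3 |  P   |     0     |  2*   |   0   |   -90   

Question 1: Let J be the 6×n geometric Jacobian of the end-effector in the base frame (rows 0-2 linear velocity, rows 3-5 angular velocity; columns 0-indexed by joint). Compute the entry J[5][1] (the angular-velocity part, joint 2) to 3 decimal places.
axis z_1 = (0.0000,0.0000,1.0000); lever o_n−o_1 = (0.0000,0.0000,2.0000)
cross product → J_v[:, 1] = (0.0000,0.0000,0.0000)
J_ω[:, 1] = z_1
entry J[5][1] = 1.0000

1.000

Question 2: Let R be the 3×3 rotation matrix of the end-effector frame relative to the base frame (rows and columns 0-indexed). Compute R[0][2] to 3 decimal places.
0.966

End-effector z-axis (col 2 of R) = (0.9659,-0.2588,0.0000)
R[0][2] = 0.9659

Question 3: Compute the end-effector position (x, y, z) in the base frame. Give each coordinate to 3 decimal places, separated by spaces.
0.000 0.000 4.000

after link 1: o_1 = (0.0000, 0.0000, 2.0000)
after link 2: o_2 = (0.0000, 0.0000, 2.0000)
after link 3: o_3 = (0.0000, 0.0000, 4.0000)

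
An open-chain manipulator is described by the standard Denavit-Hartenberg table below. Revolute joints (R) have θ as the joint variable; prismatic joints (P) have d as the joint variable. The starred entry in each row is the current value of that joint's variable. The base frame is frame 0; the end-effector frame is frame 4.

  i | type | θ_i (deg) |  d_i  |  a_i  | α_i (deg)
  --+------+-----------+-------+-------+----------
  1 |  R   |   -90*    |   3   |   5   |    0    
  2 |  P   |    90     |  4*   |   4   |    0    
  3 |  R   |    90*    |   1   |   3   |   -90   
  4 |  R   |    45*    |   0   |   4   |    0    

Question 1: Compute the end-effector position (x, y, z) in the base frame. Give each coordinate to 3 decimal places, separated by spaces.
4.000 0.828 5.172

after link 1: o_1 = (0.0000, -5.0000, 3.0000)
after link 2: o_2 = (4.0000, -5.0000, 7.0000)
after link 3: o_3 = (4.0000, -2.0000, 8.0000)
after link 4: o_4 = (4.0000, 0.8284, 5.1716)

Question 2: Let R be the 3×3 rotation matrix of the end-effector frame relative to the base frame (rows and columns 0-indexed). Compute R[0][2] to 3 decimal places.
-1.000

End-effector z-axis (col 2 of R) = (-1.0000,0.0000,0.0000)
R[0][2] = -1.0000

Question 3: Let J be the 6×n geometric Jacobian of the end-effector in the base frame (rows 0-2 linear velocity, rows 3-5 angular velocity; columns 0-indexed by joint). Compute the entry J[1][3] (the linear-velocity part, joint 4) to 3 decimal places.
axis z_3 = (-1.0000,0.0000,0.0000); lever o_n−o_3 = (0.0000,2.8284,-2.8284)
cross product → J_v[:, 3] = (-0.0000,-2.8284,-2.8284)
J_ω[:, 3] = z_3
entry J[1][3] = -2.8284

-2.828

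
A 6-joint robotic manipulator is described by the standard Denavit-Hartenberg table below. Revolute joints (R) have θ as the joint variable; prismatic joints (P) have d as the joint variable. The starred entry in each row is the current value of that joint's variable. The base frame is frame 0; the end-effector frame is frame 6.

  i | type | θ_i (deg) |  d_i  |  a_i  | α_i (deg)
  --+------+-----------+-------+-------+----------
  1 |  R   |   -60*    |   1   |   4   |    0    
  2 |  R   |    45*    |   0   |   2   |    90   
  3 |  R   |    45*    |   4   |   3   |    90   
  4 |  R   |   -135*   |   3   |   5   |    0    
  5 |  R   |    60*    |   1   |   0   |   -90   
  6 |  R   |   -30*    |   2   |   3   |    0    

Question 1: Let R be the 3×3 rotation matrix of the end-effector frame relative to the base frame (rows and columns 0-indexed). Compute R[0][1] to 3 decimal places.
-0.378

End-effector y-axis (col 1 of R) = (-0.3781,0.6013,0.7039)
R[0][1] = -0.3781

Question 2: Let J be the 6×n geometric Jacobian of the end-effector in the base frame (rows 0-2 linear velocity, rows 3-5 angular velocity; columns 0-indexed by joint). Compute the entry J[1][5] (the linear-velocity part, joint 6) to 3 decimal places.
axis z_5 = (0.5928,-0.4268,0.6830); lever o_n−o_5 = (3.3188,1.1729,0.7808)
cross product → J_v[:, 5] = (-1.1344,1.8039,2.1116)
J_ω[:, 5] = z_5
entry J[1][5] = 1.8039

1.804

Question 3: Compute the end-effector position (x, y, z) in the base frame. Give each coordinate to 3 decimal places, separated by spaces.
after link 1: o_1 = (2.0000, -3.4641, 1.0000)
after link 2: o_2 = (3.9319, -3.9817, 1.0000)
after link 3: o_3 = (4.9456, -8.3945, 3.1213)
after link 4: o_4 = (5.4949, -4.8814, -1.5000)
after link 5: o_5 = (6.1779, -5.0644, -2.2071)
after link 6: o_6 = (9.4967, -3.8915, -1.4263)

9.497 -3.892 -1.426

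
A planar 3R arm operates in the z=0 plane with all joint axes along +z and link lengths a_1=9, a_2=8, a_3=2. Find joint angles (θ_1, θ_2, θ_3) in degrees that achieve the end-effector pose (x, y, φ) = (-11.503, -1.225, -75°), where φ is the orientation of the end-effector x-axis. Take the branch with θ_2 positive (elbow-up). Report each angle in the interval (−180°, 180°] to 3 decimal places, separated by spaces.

wrist centre = target − a_3·(cos φ, sin φ) = (-12.0206, 0.7069)
cos θ_2 = (144.9954−9²−8²)/(2·9·8) = -0.0000; θ_2 = 90.0018° (elbow-up)
β = atan2(0.7069,-12.0206) = 176.6347°; ψ = atan2(8.0000,8.9997) = 41.6344°
θ_1 = β − ψ = 135.0004°
θ_3 = φ − θ_1 − θ_2 = 59.9978° (wrapped to (-180°,180°])

135.000 90.002 59.998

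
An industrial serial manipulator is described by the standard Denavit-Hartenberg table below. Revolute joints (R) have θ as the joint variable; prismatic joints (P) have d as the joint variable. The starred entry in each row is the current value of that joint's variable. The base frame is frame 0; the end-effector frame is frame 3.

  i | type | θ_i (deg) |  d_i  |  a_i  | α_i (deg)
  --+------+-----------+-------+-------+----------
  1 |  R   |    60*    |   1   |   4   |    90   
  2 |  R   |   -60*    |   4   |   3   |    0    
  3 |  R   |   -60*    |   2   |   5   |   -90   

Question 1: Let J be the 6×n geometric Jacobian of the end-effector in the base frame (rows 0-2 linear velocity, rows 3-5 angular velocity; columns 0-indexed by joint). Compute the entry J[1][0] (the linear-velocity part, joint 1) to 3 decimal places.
6.696

axis z_0 = ẑ; lever o_n−o_0 = (6.6962,-0.4019,-5.9282)
cross product → J_v[:, 0] = (0.4019,6.6962,-0.0000)
J_ω[:, 0] = z_0
entry J[1][0] = 6.6962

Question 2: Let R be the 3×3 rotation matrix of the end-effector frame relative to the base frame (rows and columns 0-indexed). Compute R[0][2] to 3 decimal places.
End-effector z-axis (col 2 of R) = (0.4330,0.7500,-0.5000)
R[0][2] = 0.4330

0.433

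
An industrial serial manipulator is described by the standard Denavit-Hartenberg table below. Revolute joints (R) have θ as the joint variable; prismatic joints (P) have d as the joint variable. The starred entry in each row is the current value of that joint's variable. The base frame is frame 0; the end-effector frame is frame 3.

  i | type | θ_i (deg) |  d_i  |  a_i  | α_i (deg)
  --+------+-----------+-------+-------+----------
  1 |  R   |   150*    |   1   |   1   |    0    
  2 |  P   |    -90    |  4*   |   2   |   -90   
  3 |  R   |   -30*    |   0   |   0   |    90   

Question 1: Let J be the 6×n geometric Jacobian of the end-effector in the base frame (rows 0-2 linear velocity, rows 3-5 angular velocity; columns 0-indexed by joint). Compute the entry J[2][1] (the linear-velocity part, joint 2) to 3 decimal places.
prismatic axis z_1 = (0.0000,0.0000,1.0000)
J_v[:, 1] = z_1; J_ω[:, 1] = (0,0,0)
entry J[2][1] = 1.0000

1.000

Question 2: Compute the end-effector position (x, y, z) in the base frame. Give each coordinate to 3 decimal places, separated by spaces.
0.134 2.232 5.000

after link 1: o_1 = (-0.8660, 0.5000, 1.0000)
after link 2: o_2 = (0.1340, 2.2321, 5.0000)
after link 3: o_3 = (0.1340, 2.2321, 5.0000)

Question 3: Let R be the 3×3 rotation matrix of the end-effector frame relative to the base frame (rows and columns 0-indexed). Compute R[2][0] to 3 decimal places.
0.500

End-effector x-axis (col 0 of R) = (0.4330,0.7500,0.5000)
R[2][0] = 0.5000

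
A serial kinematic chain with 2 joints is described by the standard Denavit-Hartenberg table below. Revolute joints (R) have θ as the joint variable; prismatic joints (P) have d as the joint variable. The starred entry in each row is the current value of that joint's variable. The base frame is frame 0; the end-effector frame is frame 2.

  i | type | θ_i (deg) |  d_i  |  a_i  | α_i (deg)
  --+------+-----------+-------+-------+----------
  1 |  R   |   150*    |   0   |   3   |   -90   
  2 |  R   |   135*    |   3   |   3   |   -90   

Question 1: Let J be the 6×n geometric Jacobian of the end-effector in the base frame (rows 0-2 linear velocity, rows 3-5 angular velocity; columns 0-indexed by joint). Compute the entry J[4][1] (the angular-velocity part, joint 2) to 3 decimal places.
-0.866

axis z_1 = (-0.5000,-0.8660,0.0000); lever o_n−o_1 = (0.3371,-3.6587,-2.1213)
cross product → J_v[:, 1] = (1.8371,-1.0607,2.1213)
J_ω[:, 1] = z_1
entry J[4][1] = -0.8660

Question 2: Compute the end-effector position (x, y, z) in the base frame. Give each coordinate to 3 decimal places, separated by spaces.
-2.261 -2.159 -2.121

after link 1: o_1 = (-2.5981, 1.5000, 0.0000)
after link 2: o_2 = (-2.2610, -2.1587, -2.1213)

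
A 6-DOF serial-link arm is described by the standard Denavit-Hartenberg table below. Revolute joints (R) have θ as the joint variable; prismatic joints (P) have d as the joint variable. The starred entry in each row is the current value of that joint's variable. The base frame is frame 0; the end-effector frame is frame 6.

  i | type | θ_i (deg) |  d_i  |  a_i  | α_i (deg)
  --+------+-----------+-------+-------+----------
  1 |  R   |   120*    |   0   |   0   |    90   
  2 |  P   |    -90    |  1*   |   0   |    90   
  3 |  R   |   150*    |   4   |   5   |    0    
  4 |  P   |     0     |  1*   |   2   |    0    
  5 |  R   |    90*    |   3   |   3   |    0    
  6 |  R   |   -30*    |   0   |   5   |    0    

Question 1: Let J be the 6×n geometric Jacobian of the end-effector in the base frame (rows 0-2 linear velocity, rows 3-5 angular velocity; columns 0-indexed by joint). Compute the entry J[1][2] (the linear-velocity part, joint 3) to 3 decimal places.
-5.946

axis z_2 = (0.5000,-0.8660,-0.0000); lever o_n−o_2 = (2.6160,-7.7272,11.8923)
cross product → J_v[:, 2] = (-10.2990,-5.9462,-1.5981)
J_ω[:, 2] = z_2
entry J[1][2] = -5.9462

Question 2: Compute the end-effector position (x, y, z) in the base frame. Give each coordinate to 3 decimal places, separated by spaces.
3.482 -7.227 11.892

after link 1: o_1 = (0.0000, 0.0000, 0.0000)
after link 2: o_2 = (0.8660, 0.5000, 0.0000)
after link 3: o_3 = (5.0311, -1.7141, 4.3301)
after link 4: o_4 = (6.3971, -2.0801, 6.0622)
after link 5: o_5 = (5.6471, -5.9772, 7.5622)
after link 6: o_6 = (3.4821, -7.2272, 11.8923)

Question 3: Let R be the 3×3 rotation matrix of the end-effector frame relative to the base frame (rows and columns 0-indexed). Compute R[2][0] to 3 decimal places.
End-effector x-axis (col 0 of R) = (-0.4330,-0.2500,0.8660)
R[2][0] = 0.8660

0.866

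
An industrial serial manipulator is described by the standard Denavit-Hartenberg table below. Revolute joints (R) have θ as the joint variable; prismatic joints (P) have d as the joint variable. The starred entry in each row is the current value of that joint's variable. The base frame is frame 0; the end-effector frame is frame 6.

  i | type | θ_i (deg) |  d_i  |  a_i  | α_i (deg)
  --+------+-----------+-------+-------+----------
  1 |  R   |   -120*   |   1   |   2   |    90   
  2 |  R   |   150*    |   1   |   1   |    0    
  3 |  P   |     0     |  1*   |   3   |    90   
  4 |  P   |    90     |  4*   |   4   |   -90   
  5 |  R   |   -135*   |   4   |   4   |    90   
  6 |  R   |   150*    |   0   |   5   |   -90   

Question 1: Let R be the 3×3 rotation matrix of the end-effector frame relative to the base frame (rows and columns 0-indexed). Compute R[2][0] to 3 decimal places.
End-effector x-axis (col 0 of R) = (-0.5937,0.1964,-0.7803)
R[2][0] = -0.7803

-0.780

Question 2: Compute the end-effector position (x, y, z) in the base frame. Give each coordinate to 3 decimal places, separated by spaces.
after link 1: o_1 = (-1.0000, -1.7321, 1.0000)
after link 2: o_2 = (-1.4330, -0.4821, 1.5000)
after link 3: o_3 = (-1.0000, 2.2679, 3.0000)
after link 4: o_4 = (-5.4641, 2.5359, 6.4641)
after link 5: o_5 = (-5.4538, -3.1031, 6.9136)
after link 6: o_6 = (-8.4225, -2.1213, 3.0119)

-8.422 -2.121 3.012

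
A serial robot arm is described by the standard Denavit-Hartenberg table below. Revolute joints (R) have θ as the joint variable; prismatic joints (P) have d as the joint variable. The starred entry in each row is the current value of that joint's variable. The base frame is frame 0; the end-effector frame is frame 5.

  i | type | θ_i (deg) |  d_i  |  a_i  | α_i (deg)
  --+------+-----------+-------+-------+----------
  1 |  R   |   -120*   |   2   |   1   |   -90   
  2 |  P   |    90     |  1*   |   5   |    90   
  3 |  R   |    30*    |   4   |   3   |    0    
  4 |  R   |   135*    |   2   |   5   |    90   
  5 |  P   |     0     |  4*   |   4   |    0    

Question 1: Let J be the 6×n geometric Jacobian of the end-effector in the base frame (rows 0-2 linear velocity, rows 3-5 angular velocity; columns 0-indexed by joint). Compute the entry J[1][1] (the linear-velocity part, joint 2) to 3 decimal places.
prismatic axis z_1 = (0.8660,-0.5000,0.0000)
J_v[:, 1] = z_1; J_ω[:, 1] = (0,0,0)
entry J[1][1] = -0.5000

-0.500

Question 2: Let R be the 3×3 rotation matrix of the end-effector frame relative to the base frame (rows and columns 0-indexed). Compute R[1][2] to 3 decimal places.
End-effector z-axis (col 2 of R) = (0.8365,-0.4830,-0.2588)
R[1][2] = -0.4830

-0.483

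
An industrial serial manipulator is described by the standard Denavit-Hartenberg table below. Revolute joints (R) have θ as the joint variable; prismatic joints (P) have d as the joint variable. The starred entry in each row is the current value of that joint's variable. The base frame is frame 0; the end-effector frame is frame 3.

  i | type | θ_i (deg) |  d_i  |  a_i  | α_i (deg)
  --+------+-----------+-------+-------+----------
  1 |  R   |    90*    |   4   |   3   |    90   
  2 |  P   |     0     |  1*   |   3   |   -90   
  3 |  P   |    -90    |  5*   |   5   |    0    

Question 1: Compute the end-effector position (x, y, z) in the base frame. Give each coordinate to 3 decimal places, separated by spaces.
6.000 6.000 9.000

after link 1: o_1 = (0.0000, 3.0000, 4.0000)
after link 2: o_2 = (1.0000, 6.0000, 4.0000)
after link 3: o_3 = (6.0000, 6.0000, 9.0000)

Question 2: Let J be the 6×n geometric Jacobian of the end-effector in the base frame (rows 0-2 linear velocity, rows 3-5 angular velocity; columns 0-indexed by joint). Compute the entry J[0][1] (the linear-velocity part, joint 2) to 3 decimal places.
prismatic axis z_1 = (1.0000,-0.0000,0.0000)
J_v[:, 1] = z_1; J_ω[:, 1] = (0,0,0)
entry J[0][1] = 1.0000

1.000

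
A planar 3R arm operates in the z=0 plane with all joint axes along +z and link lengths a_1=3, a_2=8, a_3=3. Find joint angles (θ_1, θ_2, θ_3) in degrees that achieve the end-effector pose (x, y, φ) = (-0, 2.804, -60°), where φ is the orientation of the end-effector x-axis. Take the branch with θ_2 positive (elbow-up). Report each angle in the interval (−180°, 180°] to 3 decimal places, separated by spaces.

-28.957 149.996 178.961

wrist centre = target − a_3·(cos φ, sin φ) = (-1.5000, 5.4021)
cos θ_2 = (31.4324−3²−8²)/(2·3·8) = -0.8660; θ_2 = 149.9961° (elbow-up)
β = atan2(5.4021,-1.5000) = 105.5184°; ψ = atan2(4.0005,-3.9279) = 134.4757°
θ_1 = β − ψ = -28.9573°
θ_3 = φ − θ_1 − θ_2 = 178.9612° (wrapped to (-180°,180°])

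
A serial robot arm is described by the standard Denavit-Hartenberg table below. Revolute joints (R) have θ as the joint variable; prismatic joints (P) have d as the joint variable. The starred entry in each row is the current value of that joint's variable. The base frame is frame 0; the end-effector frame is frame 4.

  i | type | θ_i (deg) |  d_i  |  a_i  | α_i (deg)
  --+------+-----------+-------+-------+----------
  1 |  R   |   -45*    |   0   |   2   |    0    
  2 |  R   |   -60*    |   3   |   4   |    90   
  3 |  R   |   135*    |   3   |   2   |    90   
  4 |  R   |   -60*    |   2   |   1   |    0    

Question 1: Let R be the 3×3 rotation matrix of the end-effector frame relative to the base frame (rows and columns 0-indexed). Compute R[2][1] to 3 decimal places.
End-effector y-axis (col 1 of R) = (-0.3245,0.7209,0.6124)
R[2][1] = 0.6124

0.612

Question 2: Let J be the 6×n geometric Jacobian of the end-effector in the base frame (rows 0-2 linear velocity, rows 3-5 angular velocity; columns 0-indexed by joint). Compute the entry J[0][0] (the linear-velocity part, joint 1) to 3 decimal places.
4.384

axis z_0 = ẑ; lever o_n−o_0 = (-1.5908,-4.3841,6.1820)
cross product → J_v[:, 0] = (4.3841,-1.5908,0.0000)
J_ω[:, 0] = z_0
entry J[0][0] = 4.3841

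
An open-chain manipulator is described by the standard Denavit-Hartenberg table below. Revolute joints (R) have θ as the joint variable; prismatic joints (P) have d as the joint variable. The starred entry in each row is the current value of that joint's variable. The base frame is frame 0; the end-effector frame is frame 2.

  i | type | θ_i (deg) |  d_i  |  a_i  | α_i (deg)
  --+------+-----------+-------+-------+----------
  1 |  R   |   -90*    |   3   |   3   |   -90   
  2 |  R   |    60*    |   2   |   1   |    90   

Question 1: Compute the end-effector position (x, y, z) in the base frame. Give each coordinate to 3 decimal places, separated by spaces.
2.000 -3.500 2.134

after link 1: o_1 = (0.0000, -3.0000, 3.0000)
after link 2: o_2 = (2.0000, -3.5000, 2.1340)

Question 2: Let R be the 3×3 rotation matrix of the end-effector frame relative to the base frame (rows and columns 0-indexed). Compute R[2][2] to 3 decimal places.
End-effector z-axis (col 2 of R) = (0.0000,-0.8660,0.5000)
R[2][2] = 0.5000

0.500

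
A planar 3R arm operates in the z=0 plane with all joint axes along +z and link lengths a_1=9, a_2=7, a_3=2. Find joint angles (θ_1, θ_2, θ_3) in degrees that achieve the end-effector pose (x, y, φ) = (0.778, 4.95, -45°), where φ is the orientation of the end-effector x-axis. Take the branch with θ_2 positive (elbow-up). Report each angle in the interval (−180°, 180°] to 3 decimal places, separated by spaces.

wrist centre = target − a_3·(cos φ, sin φ) = (-0.6362, 6.3642)
cos θ_2 = (40.9080−9²−7²)/(2·9·7) = -0.7071; θ_2 = 134.9978° (elbow-up)
β = atan2(6.3642,-0.6362) = 95.7087°; ψ = atan2(4.9499,4.0504) = 50.7072°
θ_1 = β − ψ = 45.0016°
θ_3 = φ − θ_1 − θ_2 = 135.0006° (wrapped to (-180°,180°])

45.002 134.998 135.001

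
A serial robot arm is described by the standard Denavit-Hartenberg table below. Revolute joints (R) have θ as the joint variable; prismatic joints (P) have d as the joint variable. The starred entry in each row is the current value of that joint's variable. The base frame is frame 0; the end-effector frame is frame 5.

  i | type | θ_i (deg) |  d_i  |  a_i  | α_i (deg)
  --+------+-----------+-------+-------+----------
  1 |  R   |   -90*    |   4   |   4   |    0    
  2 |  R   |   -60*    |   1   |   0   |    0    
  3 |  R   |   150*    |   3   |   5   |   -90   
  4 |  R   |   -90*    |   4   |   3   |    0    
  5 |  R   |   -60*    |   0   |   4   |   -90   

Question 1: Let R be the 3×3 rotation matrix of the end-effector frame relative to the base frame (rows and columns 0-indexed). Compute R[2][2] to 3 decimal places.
End-effector z-axis (col 2 of R) = (0.5000,0.0000,0.8660)
R[2][2] = 0.8660

0.866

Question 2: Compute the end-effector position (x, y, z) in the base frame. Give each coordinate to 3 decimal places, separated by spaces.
after link 1: o_1 = (0.0000, -4.0000, 4.0000)
after link 2: o_2 = (0.0000, -4.0000, 5.0000)
after link 3: o_3 = (5.0000, -4.0000, 8.0000)
after link 4: o_4 = (5.0000, 0.0000, 11.0000)
after link 5: o_5 = (1.5359, 0.0000, 13.0000)

1.536 0.000 13.000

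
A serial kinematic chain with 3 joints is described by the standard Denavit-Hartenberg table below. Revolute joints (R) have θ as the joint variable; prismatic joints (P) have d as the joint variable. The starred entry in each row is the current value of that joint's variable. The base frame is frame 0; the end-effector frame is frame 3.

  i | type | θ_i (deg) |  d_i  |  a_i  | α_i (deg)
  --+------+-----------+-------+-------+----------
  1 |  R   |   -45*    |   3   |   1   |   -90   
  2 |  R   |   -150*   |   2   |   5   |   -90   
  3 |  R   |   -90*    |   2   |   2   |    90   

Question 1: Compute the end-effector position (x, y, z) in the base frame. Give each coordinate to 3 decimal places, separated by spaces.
after link 1: o_1 = (0.7071, -0.7071, 3.0000)
after link 2: o_2 = (-0.9405, 3.7690, 5.5000)
after link 3: o_3 = (1.1808, 4.4761, 7.2321)

1.181 4.476 7.232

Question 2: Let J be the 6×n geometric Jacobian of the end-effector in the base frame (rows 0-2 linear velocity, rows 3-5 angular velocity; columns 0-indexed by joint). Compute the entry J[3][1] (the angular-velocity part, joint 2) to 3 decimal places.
axis z_1 = (0.7071,0.7071,0.0000); lever o_n−o_1 = (0.4737,5.1832,4.2321)
cross product → J_v[:, 1] = (2.9925,-2.9925,3.3301)
J_ω[:, 1] = z_1
entry J[3][1] = 0.7071

0.707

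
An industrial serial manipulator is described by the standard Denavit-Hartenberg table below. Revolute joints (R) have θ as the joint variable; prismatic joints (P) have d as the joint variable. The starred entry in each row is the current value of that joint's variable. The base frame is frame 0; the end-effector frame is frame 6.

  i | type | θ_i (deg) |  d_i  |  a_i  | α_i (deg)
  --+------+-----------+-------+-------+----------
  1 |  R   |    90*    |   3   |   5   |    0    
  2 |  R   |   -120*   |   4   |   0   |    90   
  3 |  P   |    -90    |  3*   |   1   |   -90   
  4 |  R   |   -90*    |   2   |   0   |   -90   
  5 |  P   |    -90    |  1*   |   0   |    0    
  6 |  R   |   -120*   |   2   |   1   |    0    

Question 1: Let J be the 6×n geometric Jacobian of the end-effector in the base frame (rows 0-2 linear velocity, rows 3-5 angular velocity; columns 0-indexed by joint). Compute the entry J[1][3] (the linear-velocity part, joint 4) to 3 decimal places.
axis z_3 = (0.8660,-0.5000,0.0000); lever o_n−o_3 = (1.7321,0.0000,-3.0000)
cross product → J_v[:, 3] = (1.5000,2.5981,0.8660)
J_ω[:, 3] = z_3
entry J[1][3] = 2.5981

2.598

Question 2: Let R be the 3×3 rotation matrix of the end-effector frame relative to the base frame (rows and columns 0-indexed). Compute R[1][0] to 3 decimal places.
1.000

End-effector x-axis (col 0 of R) = (0.0000,1.0000,-0.0000)
R[1][0] = 1.0000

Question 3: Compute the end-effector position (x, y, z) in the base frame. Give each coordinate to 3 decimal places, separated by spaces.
0.232 2.402 3.000

after link 1: o_1 = (0.0000, 5.0000, 3.0000)
after link 2: o_2 = (0.0000, 5.0000, 7.0000)
after link 3: o_3 = (-1.5000, 2.4019, 6.0000)
after link 4: o_4 = (0.2321, 1.4019, 6.0000)
after link 5: o_5 = (0.2321, 1.4019, 5.0000)
after link 6: o_6 = (0.2321, 2.4019, 3.0000)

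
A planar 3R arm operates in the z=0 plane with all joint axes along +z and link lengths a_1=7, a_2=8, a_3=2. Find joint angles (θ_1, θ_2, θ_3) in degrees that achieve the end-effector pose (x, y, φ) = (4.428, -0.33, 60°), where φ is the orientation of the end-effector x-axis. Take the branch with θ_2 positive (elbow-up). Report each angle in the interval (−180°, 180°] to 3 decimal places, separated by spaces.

-120.002 150.002 30.000

wrist centre = target − a_3·(cos φ, sin φ) = (3.4280, -2.0621)
cos θ_2 = (16.0032−7²−8²)/(2·7·8) = -0.8660; θ_2 = 150.0020° (elbow-up)
β = atan2(-2.0621,3.4280) = -31.0282°; ψ = atan2(3.9998,0.0717) = 88.9736°
θ_1 = β − ψ = -120.0018°
θ_3 = φ − θ_1 − θ_2 = 29.9999° (wrapped to (-180°,180°])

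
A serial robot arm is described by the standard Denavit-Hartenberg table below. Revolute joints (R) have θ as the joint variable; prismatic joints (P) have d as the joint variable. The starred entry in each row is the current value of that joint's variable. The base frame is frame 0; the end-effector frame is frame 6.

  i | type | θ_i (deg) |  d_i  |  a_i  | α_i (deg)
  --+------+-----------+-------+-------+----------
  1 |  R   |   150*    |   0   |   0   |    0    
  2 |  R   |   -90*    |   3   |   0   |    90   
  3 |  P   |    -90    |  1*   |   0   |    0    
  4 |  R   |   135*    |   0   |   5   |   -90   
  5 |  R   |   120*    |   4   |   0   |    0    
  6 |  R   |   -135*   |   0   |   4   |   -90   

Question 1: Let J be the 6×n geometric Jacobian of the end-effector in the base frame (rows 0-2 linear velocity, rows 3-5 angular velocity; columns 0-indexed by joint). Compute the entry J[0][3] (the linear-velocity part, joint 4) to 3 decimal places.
axis z_3 = (0.8660,-0.5000,0.0000); lever o_n−o_3 = (2.6162,2.4608,9.0960)
cross product → J_v[:, 3] = (-4.5480,-7.8774,3.4392)
J_ω[:, 3] = z_3
entry J[0][3] = -4.5480

-4.548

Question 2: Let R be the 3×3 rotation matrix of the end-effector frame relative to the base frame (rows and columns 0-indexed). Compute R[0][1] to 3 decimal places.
0.354

End-effector y-axis (col 1 of R) = (0.3536,0.6124,-0.7071)
R[0][1] = 0.3536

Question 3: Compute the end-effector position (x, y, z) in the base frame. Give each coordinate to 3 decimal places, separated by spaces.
3.482 1.961 12.096

after link 1: o_1 = (0.0000, 0.0000, 0.0000)
after link 2: o_2 = (0.0000, 0.0000, 3.0000)
after link 3: o_3 = (0.8660, -0.5000, 3.0000)
after link 4: o_4 = (2.6338, 2.5619, 6.5355)
after link 5: o_5 = (1.2196, 0.1124, 9.3640)
after link 6: o_6 = (3.4822, 1.9608, 12.0960)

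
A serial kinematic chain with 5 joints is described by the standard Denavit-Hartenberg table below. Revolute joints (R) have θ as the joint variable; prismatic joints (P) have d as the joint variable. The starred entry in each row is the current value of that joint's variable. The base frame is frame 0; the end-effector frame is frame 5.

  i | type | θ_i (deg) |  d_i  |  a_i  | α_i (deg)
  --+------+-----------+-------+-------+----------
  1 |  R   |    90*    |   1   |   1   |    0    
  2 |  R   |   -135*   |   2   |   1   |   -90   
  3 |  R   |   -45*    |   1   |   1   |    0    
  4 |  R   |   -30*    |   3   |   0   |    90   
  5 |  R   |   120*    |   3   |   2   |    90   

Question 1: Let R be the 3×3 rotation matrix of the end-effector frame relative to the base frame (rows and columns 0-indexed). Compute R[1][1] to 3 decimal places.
0.683

End-effector y-axis (col 1 of R) = (-0.6830,0.6830,0.2588)
R[1][1] = 0.6830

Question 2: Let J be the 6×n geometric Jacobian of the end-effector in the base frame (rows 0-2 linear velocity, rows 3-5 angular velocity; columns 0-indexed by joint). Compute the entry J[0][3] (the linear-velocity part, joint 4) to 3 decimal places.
-0.134

axis z_3 = (0.7071,0.7071,0.0000); lever o_n−o_3 = (1.1140,5.5781,-0.1895)
cross product → J_v[:, 3] = (-0.1340,0.1340,3.1566)
J_ω[:, 3] = z_3
entry J[0][3] = -0.1340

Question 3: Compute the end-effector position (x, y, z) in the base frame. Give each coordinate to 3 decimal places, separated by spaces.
3.028 6.078 3.518

after link 1: o_1 = (0.0000, 1.0000, 1.0000)
after link 2: o_2 = (0.7071, 0.2929, 3.0000)
after link 3: o_3 = (1.9142, 0.5000, 3.7071)
after link 4: o_4 = (4.0355, 2.6213, 3.7071)
after link 5: o_5 = (3.0282, 6.0781, 3.5176)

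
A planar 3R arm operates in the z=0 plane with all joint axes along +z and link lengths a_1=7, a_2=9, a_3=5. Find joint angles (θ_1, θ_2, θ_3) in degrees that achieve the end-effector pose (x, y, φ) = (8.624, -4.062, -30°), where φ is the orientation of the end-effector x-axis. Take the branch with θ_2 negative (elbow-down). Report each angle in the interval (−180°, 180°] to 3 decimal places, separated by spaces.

wrist centre = target − a_3·(cos φ, sin φ) = (4.2939, -1.5620)
cos θ_2 = (20.8772−7²−9²)/(2·7·9) = -0.8661; θ_2 = -150.0033° (elbow-down)
β = atan2(-1.5620,4.2939) = -19.9901°; ψ = atan2(-4.4996,-0.7945) = -100.0135°
θ_1 = β − ψ = 80.0234°
θ_3 = φ − θ_1 − θ_2 = 39.9799° (wrapped to (-180°,180°])

80.023 -150.003 39.980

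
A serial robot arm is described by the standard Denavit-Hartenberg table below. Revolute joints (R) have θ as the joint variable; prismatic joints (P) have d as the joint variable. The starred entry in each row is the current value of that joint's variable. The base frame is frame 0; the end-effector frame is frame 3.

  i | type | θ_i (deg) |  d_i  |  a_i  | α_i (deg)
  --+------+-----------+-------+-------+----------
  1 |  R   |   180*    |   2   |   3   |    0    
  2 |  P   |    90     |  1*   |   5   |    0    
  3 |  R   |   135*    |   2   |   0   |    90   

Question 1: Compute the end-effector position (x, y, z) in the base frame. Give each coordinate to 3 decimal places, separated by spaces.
after link 1: o_1 = (-3.0000, 0.0000, 2.0000)
after link 2: o_2 = (-3.0000, -5.0000, 3.0000)
after link 3: o_3 = (-3.0000, -5.0000, 5.0000)

-3.000 -5.000 5.000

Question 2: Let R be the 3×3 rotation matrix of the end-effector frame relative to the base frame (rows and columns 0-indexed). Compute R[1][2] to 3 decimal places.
End-effector z-axis (col 2 of R) = (0.7071,-0.7071,0.0000)
R[1][2] = -0.7071

-0.707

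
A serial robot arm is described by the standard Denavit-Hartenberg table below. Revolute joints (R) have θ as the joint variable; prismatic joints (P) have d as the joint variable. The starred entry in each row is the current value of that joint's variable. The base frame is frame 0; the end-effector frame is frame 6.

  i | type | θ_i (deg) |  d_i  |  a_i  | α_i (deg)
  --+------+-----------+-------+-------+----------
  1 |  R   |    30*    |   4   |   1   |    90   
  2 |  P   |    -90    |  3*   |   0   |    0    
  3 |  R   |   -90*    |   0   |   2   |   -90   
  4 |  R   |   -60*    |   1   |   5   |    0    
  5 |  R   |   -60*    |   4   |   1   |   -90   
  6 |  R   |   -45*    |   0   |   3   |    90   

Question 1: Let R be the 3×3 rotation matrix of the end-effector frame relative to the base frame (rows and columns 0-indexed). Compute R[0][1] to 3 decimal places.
End-effector y-axis (col 1 of R) = (-0.5000,-0.8660,-0.0000)
R[0][1] = -0.5000

-0.500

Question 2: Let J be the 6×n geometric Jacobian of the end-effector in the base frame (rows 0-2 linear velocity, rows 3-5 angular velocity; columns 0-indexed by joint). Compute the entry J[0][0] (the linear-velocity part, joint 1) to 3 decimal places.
axis z_0 = ẑ; lever o_n−o_0 = (3.3371,-9.6587,-3.1213)
cross product → J_v[:, 0] = (9.6587,3.3371,-0.0000)
J_ω[:, 0] = z_0
entry J[0][0] = 9.6587

9.659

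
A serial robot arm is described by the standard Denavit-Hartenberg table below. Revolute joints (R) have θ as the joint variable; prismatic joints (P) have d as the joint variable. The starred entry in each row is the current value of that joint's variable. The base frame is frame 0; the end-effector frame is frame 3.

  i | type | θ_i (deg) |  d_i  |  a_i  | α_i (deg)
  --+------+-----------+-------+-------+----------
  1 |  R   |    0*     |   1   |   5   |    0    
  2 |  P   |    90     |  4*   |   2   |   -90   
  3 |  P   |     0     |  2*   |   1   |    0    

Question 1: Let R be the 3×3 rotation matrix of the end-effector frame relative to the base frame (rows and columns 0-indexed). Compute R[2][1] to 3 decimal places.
End-effector y-axis (col 1 of R) = (-0.0000,0.0000,-1.0000)
R[2][1] = -1.0000

-1.000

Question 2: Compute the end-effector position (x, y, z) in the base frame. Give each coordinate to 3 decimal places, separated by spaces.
after link 1: o_1 = (5.0000, 0.0000, 1.0000)
after link 2: o_2 = (5.0000, 2.0000, 5.0000)
after link 3: o_3 = (3.0000, 3.0000, 5.0000)

3.000 3.000 5.000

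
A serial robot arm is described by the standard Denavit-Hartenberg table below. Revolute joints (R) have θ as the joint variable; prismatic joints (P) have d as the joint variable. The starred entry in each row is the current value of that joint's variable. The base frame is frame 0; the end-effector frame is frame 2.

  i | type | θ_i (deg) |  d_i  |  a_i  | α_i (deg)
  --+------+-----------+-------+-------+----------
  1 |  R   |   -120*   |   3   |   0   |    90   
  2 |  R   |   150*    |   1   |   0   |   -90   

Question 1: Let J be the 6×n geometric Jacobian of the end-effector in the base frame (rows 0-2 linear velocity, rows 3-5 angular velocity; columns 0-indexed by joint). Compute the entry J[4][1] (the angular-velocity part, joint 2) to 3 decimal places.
axis z_1 = (-0.8660,0.5000,0.0000); lever o_n−o_1 = (-0.8660,0.5000,0.0000)
cross product → J_v[:, 1] = (-0.0000,-0.0000,0.0000)
J_ω[:, 1] = z_1
entry J[4][1] = 0.5000

0.500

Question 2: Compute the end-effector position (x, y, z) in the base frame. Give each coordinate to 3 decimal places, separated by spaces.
-0.866 0.500 3.000

after link 1: o_1 = (0.0000, 0.0000, 3.0000)
after link 2: o_2 = (-0.8660, 0.5000, 3.0000)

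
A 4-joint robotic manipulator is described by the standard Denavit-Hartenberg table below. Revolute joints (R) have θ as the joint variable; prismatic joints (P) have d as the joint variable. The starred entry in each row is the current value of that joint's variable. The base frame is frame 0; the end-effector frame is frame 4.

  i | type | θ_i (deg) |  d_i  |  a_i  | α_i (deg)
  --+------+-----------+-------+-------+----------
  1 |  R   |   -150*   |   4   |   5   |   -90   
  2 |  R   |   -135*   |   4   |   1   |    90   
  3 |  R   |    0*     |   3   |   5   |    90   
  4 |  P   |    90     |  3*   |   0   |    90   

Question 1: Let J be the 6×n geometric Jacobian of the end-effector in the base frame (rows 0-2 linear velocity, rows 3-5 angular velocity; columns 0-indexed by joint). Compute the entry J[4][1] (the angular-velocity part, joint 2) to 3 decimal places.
axis z_1 = (0.5000,-0.8660,0.0000); lever o_n−o_1 = (6.0114,2.3160,2.1213)
cross product → J_v[:, 1] = (-1.8371,-1.0607,6.3640)
J_ω[:, 1] = z_1
entry J[4][1] = -0.8660

-0.866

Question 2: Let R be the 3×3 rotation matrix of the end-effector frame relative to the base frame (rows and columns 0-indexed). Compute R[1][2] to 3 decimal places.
End-effector z-axis (col 2 of R) = (0.6124,0.3536,0.7071)
R[1][2] = 0.3536

0.354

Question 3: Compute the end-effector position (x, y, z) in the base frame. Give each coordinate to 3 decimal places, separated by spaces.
after link 1: o_1 = (-4.3301, -2.5000, 4.0000)
after link 2: o_2 = (-1.7178, -5.6105, 4.7071)
after link 3: o_3 = (3.1812, -2.7821, 6.1213)
after link 4: o_4 = (1.6812, -0.1840, 6.1213)

1.681 -0.184 6.121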